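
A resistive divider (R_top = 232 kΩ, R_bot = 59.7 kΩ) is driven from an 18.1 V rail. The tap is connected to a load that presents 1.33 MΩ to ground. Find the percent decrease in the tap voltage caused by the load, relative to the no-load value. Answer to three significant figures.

The divider's output (Thévenin) resistance is R_top‖R_bot = 47.48 kΩ.
Fractional drop under load = R_th/(R_th + R_L) = 47.48 / (47.48 + 1330) = 0.03447.
So the output falls by 3.45 %.

3.45 %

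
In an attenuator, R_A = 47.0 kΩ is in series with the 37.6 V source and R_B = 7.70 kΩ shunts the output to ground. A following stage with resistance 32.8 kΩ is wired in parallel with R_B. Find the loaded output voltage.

V_out ≈ 4.40 V

The load sits in parallel with R_B: R_B‖R_L = (7.70 × 32.8) / (7.70 + 32.8) = 6.236 kΩ.
V_out = 37.6 × 6.236 / (47.0 + 6.236) = 37.6 × 6.236/53.24 = 4.40 V.
(Unloaded it would have been 5.29 V.)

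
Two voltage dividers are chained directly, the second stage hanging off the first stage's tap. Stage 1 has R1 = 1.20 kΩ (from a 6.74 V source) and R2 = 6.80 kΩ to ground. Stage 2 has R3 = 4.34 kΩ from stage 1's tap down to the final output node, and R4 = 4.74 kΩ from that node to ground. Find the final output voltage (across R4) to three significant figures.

V_out ≈ 2.69 V

Stage 2 presents R3+R4 = 9.080 kΩ as a load on stage 1's tap.
Stage 1's lower leg becomes R2‖(R3+R4) = 3.888 kΩ, so V_mid = 6.74 × 3.888/5.088 = 5.150 V.
Stage 2 is itself unloaded: V_out = V_mid × R4/(R3+R4) = 5.150 × 4.74/9.080 = 2.69 V.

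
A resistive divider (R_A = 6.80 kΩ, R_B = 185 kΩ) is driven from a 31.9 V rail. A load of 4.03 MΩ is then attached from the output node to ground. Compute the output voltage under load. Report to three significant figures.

V_out ≈ 30.7 V

The load sits in parallel with R_B: R_B‖R_L = (185 × 4030) / (185 + 4030) = 176.9 kΩ.
V_out = 31.9 × 176.9 / (6.80 + 176.9) = 31.9 × 176.9/183.7 = 30.7 V.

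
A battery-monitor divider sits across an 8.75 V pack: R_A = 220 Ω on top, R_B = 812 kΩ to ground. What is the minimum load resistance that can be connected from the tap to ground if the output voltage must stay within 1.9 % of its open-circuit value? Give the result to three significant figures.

Output resistance R_th = R_A‖R_B = (220 × 812000)/812200 = 219.9 Ω.
The fractional drop is R_th/(R_th + R_L); requiring this ≤ 0.0190 gives R_L ≥ R_th(1/0.0190 − 1) = 219.9 × 51.63 = 11.4 kΩ.

R_L(min) ≈ 11.4 kΩ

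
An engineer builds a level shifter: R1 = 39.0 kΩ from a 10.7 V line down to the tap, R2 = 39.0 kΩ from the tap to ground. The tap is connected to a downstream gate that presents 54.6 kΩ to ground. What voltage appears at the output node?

The load sits in parallel with R2: R2‖R_L = (39.0 × 54.6) / (39.0 + 54.6) = 22.75 kΩ.
V_out = 10.7 × 22.75 / (39.0 + 22.75) = 10.7 × 22.75/61.75 = 3.94 V.
(Unloaded it would have been 5.35 V.)

V_out ≈ 3.94 V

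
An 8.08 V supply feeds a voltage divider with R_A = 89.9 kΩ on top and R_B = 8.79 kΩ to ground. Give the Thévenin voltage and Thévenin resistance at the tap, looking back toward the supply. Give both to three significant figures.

V_th is the open-circuit tap voltage: 8.08 × 8.79/(89.9 + 8.79) = 0.720 V.
With the supply zeroed, R_A and R_B appear in parallel from the tap: R_th = R_A‖R_B = (89.9 × 8.79)/98.69 = 8.01 kΩ.

V_th = 0.720 V, R_th = 8.01 kΩ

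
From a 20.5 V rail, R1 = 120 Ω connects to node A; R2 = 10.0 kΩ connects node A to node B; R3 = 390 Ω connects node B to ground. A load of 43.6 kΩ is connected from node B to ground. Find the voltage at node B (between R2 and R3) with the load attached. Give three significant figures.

At node B, R3 is in parallel with the load: R3‖R_L = 386.5 Ω.
Below node A the resistance is R2 + (R3‖R_L) = 10390 Ω, so V_A = 20.5 × 10390/10510 = 20.27 V.
Then V_B = V_A × (R3‖R_L)/(R2 + R3‖R_L) = 20.27 × 386.5/10390 = 0.754 V.

V ≈ 0.754 V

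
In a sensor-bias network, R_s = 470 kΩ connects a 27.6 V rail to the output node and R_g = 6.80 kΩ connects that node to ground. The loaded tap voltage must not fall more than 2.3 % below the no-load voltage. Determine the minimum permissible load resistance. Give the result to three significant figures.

R_L(min) ≈ 285 kΩ

Output resistance R_th = R_s‖R_g = (470 × 6.80)/476.8 = 6.703 kΩ.
The fractional drop is R_th/(R_th + R_L); requiring this ≤ 0.0230 gives R_L ≥ R_th(1/0.0230 − 1) = 6.703 × 42.48 = 285 kΩ.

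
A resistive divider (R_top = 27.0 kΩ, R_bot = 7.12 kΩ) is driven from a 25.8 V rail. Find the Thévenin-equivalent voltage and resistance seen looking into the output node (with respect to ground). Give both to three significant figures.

V_th = 5.38 V, R_th = 5.63 kΩ

V_th is the open-circuit tap voltage: 25.8 × 7.12/(27.0 + 7.12) = 5.38 V.
With the supply zeroed, R_top and R_bot appear in parallel from the tap: R_th = R_top‖R_bot = (27.0 × 7.12)/34.12 = 5.63 kΩ.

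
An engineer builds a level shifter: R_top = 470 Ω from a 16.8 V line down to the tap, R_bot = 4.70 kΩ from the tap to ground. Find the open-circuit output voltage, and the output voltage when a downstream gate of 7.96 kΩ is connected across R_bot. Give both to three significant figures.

Unloaded: 15.3 V; loaded: 14.5 V

Open-circuit: V = 16.8 × 4700/(470 + 4700) = 15.3 V.
With the load, R_bot becomes R_bot‖R_L = 2955 Ω, so V = 16.8 × 2955/3425 = 14.5 V.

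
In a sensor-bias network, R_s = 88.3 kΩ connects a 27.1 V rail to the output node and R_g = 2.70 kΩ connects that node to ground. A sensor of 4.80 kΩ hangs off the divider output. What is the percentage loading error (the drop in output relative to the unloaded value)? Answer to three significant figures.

Unloaded V = 27.1 × 2.70/91.00 = 0.8041 V.
Loaded: R_g‖R_L = 1.728 kΩ, giving V = 27.1 × 1.728/90.03 = 0.5202 V.
Drop = (0.8041 − 0.5202) / 0.8041 = 35.3 %.

35.3 %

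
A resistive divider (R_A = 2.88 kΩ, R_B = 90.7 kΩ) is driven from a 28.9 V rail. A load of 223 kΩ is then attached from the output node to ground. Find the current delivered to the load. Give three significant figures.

I_L ≈ 0.124 mA

R_B‖R_L = 64.48 kΩ; V_out = 28.9 × 64.48/67.36 = 27.66 V.
I_L = V_out / R_L = 27.66 / 223 kΩ = 0.124 mA.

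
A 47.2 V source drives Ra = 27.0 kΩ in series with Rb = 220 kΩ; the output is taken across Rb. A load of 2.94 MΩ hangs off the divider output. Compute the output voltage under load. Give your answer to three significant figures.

The load sits in parallel with Rb: Rb‖R_L = (220 × 2940) / (220 + 2940) = 204.7 kΩ.
V_out = 47.2 × 204.7 / (27.0 + 204.7) = 47.2 × 204.7/231.7 = 41.7 V.
(Unloaded it would have been 42.0 V.)

V_out ≈ 41.7 V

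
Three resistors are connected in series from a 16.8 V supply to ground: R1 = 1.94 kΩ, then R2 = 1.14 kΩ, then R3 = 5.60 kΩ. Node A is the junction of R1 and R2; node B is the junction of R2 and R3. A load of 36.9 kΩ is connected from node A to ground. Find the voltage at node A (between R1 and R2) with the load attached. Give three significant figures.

V ≈ 12.5 V

Below node A the series string R2+R3 = 6.740 kΩ sits in parallel with the 36.9 kΩ load: 5.699 kΩ.
V_A = 16.8 × 5.699/(1.94 + 5.699) = 12.5 V.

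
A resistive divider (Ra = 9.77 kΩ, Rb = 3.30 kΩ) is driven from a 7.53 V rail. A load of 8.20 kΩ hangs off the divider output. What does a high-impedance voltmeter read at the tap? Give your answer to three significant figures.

V_out ≈ 1.46 V

The load sits in parallel with Rb: Rb‖R_L = (3.30 × 8.20) / (3.30 + 8.20) = 2.353 kΩ.
V_out = 7.53 × 2.353 / (9.77 + 2.353) = 7.53 × 2.353/12.12 = 1.46 V.
(Unloaded it would have been 1.90 V.)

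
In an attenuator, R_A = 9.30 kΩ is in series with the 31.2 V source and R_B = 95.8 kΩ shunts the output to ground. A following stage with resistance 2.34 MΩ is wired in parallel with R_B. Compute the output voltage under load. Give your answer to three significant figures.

The load sits in parallel with R_B: R_B‖R_L = (95.8 × 2340) / (95.8 + 2340) = 92.03 kΩ.
V_out = 31.2 × 92.03 / (9.30 + 92.03) = 31.2 × 92.03/101.3 = 28.3 V.

V_out ≈ 28.3 V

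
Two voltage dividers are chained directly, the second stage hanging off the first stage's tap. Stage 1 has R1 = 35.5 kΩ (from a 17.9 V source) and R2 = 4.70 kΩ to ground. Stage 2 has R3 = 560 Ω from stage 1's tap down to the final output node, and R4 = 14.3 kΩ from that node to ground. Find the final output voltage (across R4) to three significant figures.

Stage 2 presents R3+R4 = 14860 Ω as a load on stage 1's tap.
Stage 1's lower leg becomes R2‖(R3+R4) = 3571 Ω, so V_mid = 17.9 × 3571/39070 = 1.636 V.
Stage 2 is itself unloaded: V_out = V_mid × R4/(R3+R4) = 1.636 × 14300/14860 = 1.57 V.

V_out ≈ 1.57 V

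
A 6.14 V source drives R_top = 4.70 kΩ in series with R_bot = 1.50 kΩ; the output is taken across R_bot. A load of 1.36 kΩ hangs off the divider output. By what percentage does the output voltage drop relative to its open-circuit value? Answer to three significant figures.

45.5 %

The divider's output (Thévenin) resistance is R_top‖R_bot = 1.137 kΩ.
Fractional drop under load = R_th/(R_th + R_L) = 1.137 / (1.137 + 1.36) = 0.4554.
So the output falls by 45.5 %.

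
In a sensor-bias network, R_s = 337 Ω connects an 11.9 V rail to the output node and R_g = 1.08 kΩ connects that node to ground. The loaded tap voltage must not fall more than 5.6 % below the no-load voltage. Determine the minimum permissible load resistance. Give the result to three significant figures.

Output resistance R_th = R_s‖R_g = (337 × 1080)/1417 = 256.9 Ω.
The fractional drop is R_th/(R_th + R_L); requiring this ≤ 0.0560 gives R_L ≥ R_th(1/0.0560 − 1) = 256.9 × 16.86 = 4.33 kΩ.

R_L(min) ≈ 4.33 kΩ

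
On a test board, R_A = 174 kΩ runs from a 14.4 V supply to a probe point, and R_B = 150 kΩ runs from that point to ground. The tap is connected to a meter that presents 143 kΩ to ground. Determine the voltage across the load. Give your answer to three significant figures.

The load sits in parallel with R_B: R_B‖R_L = (150 × 143) / (150 + 143) = 73.21 kΩ.
V_out = 14.4 × 73.21 / (174 + 73.21) = 14.4 × 73.21/247.2 = 4.26 V.

V_out ≈ 4.26 V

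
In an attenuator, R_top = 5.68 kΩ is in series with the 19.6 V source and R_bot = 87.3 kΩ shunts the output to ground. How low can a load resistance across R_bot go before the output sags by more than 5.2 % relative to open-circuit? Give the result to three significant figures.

Output resistance R_th = R_top‖R_bot = (5.68 × 87.3)/92.98 = 5.333 kΩ.
The fractional drop is R_th/(R_th + R_L); requiring this ≤ 0.0520 gives R_L ≥ R_th(1/0.0520 − 1) = 5.333 × 18.23 = 97.2 kΩ.

R_L(min) ≈ 97.2 kΩ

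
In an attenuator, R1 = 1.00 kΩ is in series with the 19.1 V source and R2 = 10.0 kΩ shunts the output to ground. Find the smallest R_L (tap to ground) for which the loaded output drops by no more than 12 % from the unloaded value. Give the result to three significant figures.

Output resistance R_th = R1‖R2 = (1000 × 10000)/11000 = 909.1 Ω.
The fractional drop is R_th/(R_th + R_L); requiring this ≤ 0.120 gives R_L ≥ R_th(1/0.120 − 1) = 909.1 × 7.333 = 6.67 kΩ.

R_L(min) ≈ 6.67 kΩ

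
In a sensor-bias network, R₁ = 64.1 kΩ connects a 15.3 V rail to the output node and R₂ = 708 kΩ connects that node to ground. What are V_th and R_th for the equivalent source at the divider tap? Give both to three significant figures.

V_th = 14.0 V, R_th = 58.8 kΩ

V_th is the open-circuit tap voltage: 15.3 × 708/(64.1 + 708) = 14.0 V.
With the supply zeroed, R₁ and R₂ appear in parallel from the tap: R_th = R₁‖R₂ = (64.1 × 708)/772.1 = 58.8 kΩ.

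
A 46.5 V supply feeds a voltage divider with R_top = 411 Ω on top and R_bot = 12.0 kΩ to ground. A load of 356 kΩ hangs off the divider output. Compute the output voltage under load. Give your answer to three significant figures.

The load sits in parallel with R_bot: R_bot‖R_L = (12000 × 356000) / (12000 + 356000) = 11610 Ω.
V_out = 46.5 × 11610 / (411 + 11610) = 46.5 × 11610/12020 = 44.9 V.

V_out ≈ 44.9 V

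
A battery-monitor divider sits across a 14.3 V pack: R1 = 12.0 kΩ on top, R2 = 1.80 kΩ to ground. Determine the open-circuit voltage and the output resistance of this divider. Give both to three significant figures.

V_th is the open-circuit tap voltage: 14.3 × 1.80/(12.0 + 1.80) = 1.87 V.
With the supply zeroed, R1 and R2 appear in parallel from the tap: R_th = R1‖R2 = (12.0 × 1.80)/13.80 = 1.57 kΩ.

V_th = 1.87 V, R_th = 1.57 kΩ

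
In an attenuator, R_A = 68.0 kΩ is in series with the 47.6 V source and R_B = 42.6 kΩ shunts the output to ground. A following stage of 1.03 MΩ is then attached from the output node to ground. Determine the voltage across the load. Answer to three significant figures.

V_out ≈ 17.9 V

The load sits in parallel with R_B: R_B‖R_L = (42.6 × 1030) / (42.6 + 1030) = 40.91 kΩ.
V_out = 47.6 × 40.91 / (68.0 + 40.91) = 47.6 × 40.91/108.9 = 17.9 V.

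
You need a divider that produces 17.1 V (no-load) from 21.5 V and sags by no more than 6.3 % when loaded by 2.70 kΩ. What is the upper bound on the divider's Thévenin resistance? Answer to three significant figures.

Loading drop = R_th/(R_th + R_L) ≤ 0.0630, so R_th ≤ R_L · ε/(1−ε) = 2.70 kΩ × 0.0630/0.9370 = 182 Ω.
(Any R1, R2 with R2/(R1+R2) = 0.795 and R1‖R2 ≤ 182 Ω will meet the spec.)

R_th ≤ 182 Ω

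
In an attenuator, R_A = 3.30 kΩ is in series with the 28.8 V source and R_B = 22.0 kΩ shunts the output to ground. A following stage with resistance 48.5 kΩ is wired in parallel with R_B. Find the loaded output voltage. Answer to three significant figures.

V_out ≈ 23.6 V

The load sits in parallel with R_B: R_B‖R_L = (22.0 × 48.5) / (22.0 + 48.5) = 15.13 kΩ.
V_out = 28.8 × 15.13 / (3.30 + 15.13) = 28.8 × 15.13/18.43 = 23.6 V.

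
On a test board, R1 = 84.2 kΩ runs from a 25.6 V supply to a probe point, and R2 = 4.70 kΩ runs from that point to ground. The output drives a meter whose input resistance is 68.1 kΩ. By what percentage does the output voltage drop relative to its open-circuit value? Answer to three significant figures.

The divider's output (Thévenin) resistance is R1‖R2 = 4.452 kΩ.
Fractional drop under load = R_th/(R_th + R_L) = 4.452 / (4.452 + 68.1) = 0.06136.
So the output falls by 6.14 %.

6.14 %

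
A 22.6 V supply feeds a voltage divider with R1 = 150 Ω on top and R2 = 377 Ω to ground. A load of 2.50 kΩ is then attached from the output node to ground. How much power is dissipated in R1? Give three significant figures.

Total resistance from the source is R1 + (R2‖R_L) = 477.6 Ω, so I = 22.6/477.6 Ω = 47.32 mA.
P = I²·R1 = (47.32 mA)² × 150 Ω = 336 mW.

P ≈ 336 mW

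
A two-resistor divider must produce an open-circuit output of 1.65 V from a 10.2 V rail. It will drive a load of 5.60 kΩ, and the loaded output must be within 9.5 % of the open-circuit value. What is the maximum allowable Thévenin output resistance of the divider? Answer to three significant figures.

Loading drop = R_th/(R_th + R_L) ≤ 0.0950, so R_th ≤ R_L · ε/(1−ε) = 5.60 kΩ × 0.0950/0.9050 = 588 Ω.

R_th ≤ 588 Ω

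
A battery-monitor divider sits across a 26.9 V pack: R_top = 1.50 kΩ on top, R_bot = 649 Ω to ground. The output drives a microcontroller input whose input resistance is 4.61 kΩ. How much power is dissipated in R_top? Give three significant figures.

P ≈ 254 mW

Total resistance from the source is R_top + (R_bot‖R_L) = 2069 Ω, so I = 26.9/2069 Ω = 13.00 mA.
P = I²·R_top = (13.00 mA)² × 1.50 kΩ = 254 mW.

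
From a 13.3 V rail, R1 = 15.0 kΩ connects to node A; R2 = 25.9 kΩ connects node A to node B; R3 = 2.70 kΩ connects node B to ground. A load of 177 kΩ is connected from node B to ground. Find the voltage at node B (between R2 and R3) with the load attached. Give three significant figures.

V ≈ 0.812 V

At node B, R3 is in parallel with the load: R3‖R_L = 2.659 kΩ.
Below node A the resistance is R2 + (R3‖R_L) = 28.56 kΩ, so V_A = 13.3 × 28.56/43.56 = 8.720 V.
Then V_B = V_A × (R3‖R_L)/(R2 + R3‖R_L) = 8.720 × 2.659/28.56 = 0.812 V.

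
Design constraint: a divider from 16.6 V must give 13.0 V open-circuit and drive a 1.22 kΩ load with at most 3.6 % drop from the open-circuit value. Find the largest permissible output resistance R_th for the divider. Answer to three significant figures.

R_th ≤ 45.6 Ω

Loading drop = R_th/(R_th + R_L) ≤ 0.0360, so R_th ≤ R_L · ε/(1−ε) = 1.22 kΩ × 0.0360/0.9640 = 45.6 Ω.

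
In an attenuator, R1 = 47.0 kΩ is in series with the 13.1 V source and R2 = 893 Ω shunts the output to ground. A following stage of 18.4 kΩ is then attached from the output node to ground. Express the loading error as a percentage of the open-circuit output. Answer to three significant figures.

The divider's output (Thévenin) resistance is R1‖R2 = 876.3 Ω.
Fractional drop under load = R_th/(R_th + R_L) = 876.3 / (876.3 + 18400) = 0.04546.
So the output falls by 4.55 %.

4.55 %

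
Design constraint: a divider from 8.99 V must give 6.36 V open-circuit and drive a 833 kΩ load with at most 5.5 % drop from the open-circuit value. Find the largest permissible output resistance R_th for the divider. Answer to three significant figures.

Loading drop = R_th/(R_th + R_L) ≤ 0.0550, so R_th ≤ R_L · ε/(1−ε) = 833 kΩ × 0.0550/0.9450 = 48.5 kΩ.
(Any R1, R2 with R2/(R1+R2) = 0.707 and R1‖R2 ≤ 48.5 kΩ will meet the spec.)

R_th ≤ 48.5 kΩ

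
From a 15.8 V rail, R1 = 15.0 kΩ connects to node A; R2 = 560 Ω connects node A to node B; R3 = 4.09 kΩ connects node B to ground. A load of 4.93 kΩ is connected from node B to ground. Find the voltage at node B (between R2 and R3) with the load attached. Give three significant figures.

At node B, R3 is in parallel with the load: R3‖R_L = 2235 Ω.
Below node A the resistance is R2 + (R3‖R_L) = 2795 Ω, so V_A = 15.8 × 2795/17800 = 2.482 V.
Then V_B = V_A × (R3‖R_L)/(R2 + R3‖R_L) = 2.482 × 2235/2795 = 1.98 V.

V ≈ 1.98 V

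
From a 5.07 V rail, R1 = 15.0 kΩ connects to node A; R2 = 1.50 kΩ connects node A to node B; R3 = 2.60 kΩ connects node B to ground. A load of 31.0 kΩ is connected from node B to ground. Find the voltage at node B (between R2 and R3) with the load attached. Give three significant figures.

At node B, R3 is in parallel with the load: R3‖R_L = 2.399 kΩ.
Below node A the resistance is R2 + (R3‖R_L) = 3.899 kΩ, so V_A = 5.07 × 3.899/18.90 = 1.046 V.
Then V_B = V_A × (R3‖R_L)/(R2 + R3‖R_L) = 1.046 × 2.399/3.899 = 0.644 V.

V ≈ 0.644 V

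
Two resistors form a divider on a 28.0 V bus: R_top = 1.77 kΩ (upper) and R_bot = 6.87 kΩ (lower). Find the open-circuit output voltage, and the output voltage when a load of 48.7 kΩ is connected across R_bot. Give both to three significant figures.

Unloaded: 22.3 V; loaded: 21.6 V

Open-circuit: V = 28.0 × 6.87/(1.77 + 6.87) = 22.3 V.
With the load, R_bot becomes R_bot‖R_L = 6.021 kΩ, so V = 28.0 × 6.021/7.791 = 21.6 V.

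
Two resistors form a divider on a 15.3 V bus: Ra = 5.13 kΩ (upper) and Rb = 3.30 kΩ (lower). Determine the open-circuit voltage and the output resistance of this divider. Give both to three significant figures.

V_th is the open-circuit tap voltage: 15.3 × 3.30/(5.13 + 3.30) = 5.99 V.
With the supply zeroed, Ra and Rb appear in parallel from the tap: R_th = Ra‖Rb = (5.13 × 3.30)/8.430 = 2.01 kΩ.

V_th = 5.99 V, R_th = 2.01 kΩ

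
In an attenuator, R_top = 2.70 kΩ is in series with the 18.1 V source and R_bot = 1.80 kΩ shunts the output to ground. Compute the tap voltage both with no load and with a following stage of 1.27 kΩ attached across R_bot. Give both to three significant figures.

Open-circuit: V = 18.1 × 1.80/(2.70 + 1.80) = 7.24 V.
With the load, R_bot becomes R_bot‖R_L = 0.7446 kΩ, so V = 18.1 × 0.7446/3.445 = 3.91 V.

Unloaded: 7.24 V; loaded: 3.91 V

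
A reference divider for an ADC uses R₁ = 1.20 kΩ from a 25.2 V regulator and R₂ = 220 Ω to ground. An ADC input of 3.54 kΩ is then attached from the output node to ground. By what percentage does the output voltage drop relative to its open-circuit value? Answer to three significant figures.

4.99 %

The divider's output (Thévenin) resistance is R₁‖R₂ = 185.9 Ω.
Fractional drop under load = R_th/(R_th + R_L) = 185.9 / (185.9 + 3540) = 0.04990.
So the output falls by 4.99 %.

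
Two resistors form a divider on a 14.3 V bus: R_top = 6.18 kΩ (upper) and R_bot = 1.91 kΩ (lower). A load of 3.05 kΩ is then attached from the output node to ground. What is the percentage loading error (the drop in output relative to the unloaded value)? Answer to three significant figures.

32.4 %

Unloaded V = 14.3 × 1.91/8.090 = 3.376 V.
Loaded: R_bot‖R_L = 1.174 kΩ, giving V = 14.3 × 1.174/7.354 = 2.284 V.
Drop = (3.376 − 2.284) / 3.376 = 32.4 %.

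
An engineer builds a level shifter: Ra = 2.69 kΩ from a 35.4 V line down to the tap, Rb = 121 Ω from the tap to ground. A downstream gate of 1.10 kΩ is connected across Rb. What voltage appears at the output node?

The load sits in parallel with Rb: Rb‖R_L = (121 × 1100) / (121 + 1100) = 109.0 Ω.
V_out = 35.4 × 109.0 / (2690 + 109.0) = 35.4 × 109.0/2799 = 1.38 V.
(Unloaded it would have been 1.52 V.)

V_out ≈ 1.38 V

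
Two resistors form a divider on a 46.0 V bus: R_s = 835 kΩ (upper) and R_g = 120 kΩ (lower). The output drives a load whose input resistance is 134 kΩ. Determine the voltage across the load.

The load sits in parallel with R_g: R_g‖R_L = (120 × 134) / (120 + 134) = 63.31 kΩ.
V_out = 46.0 × 63.31 / (835 + 63.31) = 46.0 × 63.31/898.3 = 3.24 V.
(Unloaded it would have been 5.78 V.)

V_out ≈ 3.24 V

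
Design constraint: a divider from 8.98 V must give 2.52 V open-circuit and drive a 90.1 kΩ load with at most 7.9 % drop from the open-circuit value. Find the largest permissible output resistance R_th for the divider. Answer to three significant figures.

R_th ≤ 7.73 kΩ

Loading drop = R_th/(R_th + R_L) ≤ 0.0790, so R_th ≤ R_L · ε/(1−ε) = 90.1 kΩ × 0.0790/0.9210 = 7.73 kΩ.
(Any R1, R2 with R2/(R1+R2) = 0.281 and R1‖R2 ≤ 7.73 kΩ will meet the spec.)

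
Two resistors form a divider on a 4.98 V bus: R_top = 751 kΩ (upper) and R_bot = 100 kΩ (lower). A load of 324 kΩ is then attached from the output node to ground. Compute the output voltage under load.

The load sits in parallel with R_bot: R_bot‖R_L = (100 × 324) / (100 + 324) = 76.42 kΩ.
V_out = 4.98 × 76.42 / (751 + 76.42) = 4.98 × 76.42/827.4 = 0.460 V.
(Unloaded it would have been 0.585 V.)

V_out ≈ 0.460 V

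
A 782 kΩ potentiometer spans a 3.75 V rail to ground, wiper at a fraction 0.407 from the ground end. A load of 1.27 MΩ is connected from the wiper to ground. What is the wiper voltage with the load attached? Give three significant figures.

V ≈ 1.33 V

The wiper splits the pot into (1−α)R = 463.7 kΩ above and αR = 318.3 kΩ below.
Lower section ‖ load = 254.5 kΩ.
V_wiper = 3.75 × 254.5/(463.7 + 254.5) = 1.33 V.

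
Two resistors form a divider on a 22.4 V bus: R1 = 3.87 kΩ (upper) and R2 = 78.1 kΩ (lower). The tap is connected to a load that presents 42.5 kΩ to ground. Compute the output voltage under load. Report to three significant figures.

V_out ≈ 19.6 V

The load sits in parallel with R2: R2‖R_L = (78.1 × 42.5) / (78.1 + 42.5) = 27.52 kΩ.
V_out = 22.4 × 27.52 / (3.87 + 27.52) = 22.4 × 27.52/31.39 = 19.6 V.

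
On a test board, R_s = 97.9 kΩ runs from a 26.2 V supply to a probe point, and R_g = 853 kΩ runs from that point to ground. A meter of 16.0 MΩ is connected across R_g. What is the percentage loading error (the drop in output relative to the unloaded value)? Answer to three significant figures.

0.546 %

The divider's output (Thévenin) resistance is R_s‖R_g = 87.82 kΩ.
Fractional drop under load = R_th/(R_th + R_L) = 87.82 / (87.82 + 16000) = 0.005459.
So the output falls by 0.546 %.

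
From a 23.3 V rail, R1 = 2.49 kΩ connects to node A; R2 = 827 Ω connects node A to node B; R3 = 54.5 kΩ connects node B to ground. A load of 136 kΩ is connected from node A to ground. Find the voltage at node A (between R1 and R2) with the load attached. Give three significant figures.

Below node A the series string R2+R3 = 55330 Ω sits in parallel with the 136000 Ω load: 39330 Ω.
V_A = 23.3 × 39330/(2490 + 39330) = 21.9 V.

V ≈ 21.9 V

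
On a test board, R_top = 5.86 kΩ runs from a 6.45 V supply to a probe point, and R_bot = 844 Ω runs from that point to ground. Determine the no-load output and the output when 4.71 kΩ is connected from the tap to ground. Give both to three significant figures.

Open-circuit: V = 6.45 × 844/(5860 + 844) = 0.812 V.
With the load, R_bot becomes R_bot‖R_L = 715.7 Ω, so V = 6.45 × 715.7/6576 = 0.702 V.

Unloaded: 0.812 V; loaded: 0.702 V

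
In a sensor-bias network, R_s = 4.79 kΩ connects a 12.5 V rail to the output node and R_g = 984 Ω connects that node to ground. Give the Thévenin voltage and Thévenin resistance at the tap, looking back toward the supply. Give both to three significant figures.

V_th = 2.13 V, R_th = 816 Ω

V_th is the open-circuit tap voltage: 12.5 × 984/(4790 + 984) = 2.13 V.
With the supply zeroed, R_s and R_g appear in parallel from the tap: R_th = R_s‖R_g = (4790 × 984)/5774 = 816 Ω.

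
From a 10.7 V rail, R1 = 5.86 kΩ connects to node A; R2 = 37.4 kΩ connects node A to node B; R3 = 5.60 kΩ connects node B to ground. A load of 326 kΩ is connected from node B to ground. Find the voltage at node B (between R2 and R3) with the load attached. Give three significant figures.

V ≈ 1.21 V

At node B, R3 is in parallel with the load: R3‖R_L = 5.505 kΩ.
Below node A the resistance is R2 + (R3‖R_L) = 42.91 kΩ, so V_A = 10.7 × 42.91/48.77 = 9.414 V.
Then V_B = V_A × (R3‖R_L)/(R2 + R3‖R_L) = 9.414 × 5.505/42.91 = 1.21 V.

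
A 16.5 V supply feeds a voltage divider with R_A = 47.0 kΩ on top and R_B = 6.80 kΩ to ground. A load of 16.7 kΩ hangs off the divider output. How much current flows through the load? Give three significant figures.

R_B‖R_L = 4.832 kΩ; V_out = 16.5 × 4.832/51.83 = 1.538 V.
I_L = V_out / R_L = 1.538 / 16.7 kΩ = 0.0921 mA.

I_L ≈ 0.0921 mA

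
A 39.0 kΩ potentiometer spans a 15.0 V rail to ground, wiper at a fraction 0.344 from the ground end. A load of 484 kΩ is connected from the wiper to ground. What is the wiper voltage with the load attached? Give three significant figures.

V ≈ 5.07 V

The wiper splits the pot into (1−α)R = 25.58 kΩ above and αR = 13.42 kΩ below.
Lower section ‖ load = 13.05 kΩ.
V_wiper = 15.0 × 13.05/(25.58 + 13.05) = 5.07 V.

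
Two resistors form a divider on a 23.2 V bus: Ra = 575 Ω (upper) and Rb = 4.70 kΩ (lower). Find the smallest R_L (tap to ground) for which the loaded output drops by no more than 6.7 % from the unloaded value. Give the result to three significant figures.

Output resistance R_th = Ra‖Rb = (575 × 4700)/5275 = 512.3 Ω.
The fractional drop is R_th/(R_th + R_L); requiring this ≤ 0.0670 gives R_L ≥ R_th(1/0.0670 − 1) = 512.3 × 13.93 = 7.13 kΩ.

R_L(min) ≈ 7.13 kΩ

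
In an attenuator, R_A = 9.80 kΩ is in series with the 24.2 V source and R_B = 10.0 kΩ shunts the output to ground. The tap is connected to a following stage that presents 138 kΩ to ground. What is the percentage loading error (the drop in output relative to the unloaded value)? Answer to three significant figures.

3.46 %

The divider's output (Thévenin) resistance is R_A‖R_B = 4.949 kΩ.
Fractional drop under load = R_th/(R_th + R_L) = 4.949 / (4.949 + 138) = 0.03462.
So the output falls by 3.46 %.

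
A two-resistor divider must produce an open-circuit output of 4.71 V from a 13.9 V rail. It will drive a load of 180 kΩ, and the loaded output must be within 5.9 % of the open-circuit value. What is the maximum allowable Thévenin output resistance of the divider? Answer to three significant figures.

R_th ≤ 11.3 kΩ

Loading drop = R_th/(R_th + R_L) ≤ 0.0590, so R_th ≤ R_L · ε/(1−ε) = 180 kΩ × 0.0590/0.9410 = 11.3 kΩ.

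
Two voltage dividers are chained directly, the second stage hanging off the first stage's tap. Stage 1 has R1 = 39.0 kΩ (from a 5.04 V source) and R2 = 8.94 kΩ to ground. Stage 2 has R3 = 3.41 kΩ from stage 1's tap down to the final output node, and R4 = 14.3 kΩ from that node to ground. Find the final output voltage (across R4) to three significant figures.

Stage 2 presents R3+R4 = 17.71 kΩ as a load on stage 1's tap.
Stage 1's lower leg becomes R2‖(R3+R4) = 5.941 kΩ, so V_mid = 5.04 × 5.941/44.94 = 0.6663 V.
Stage 2 is itself unloaded: V_out = V_mid × R4/(R3+R4) = 0.6663 × 14.3/17.71 = 0.538 V.

V_out ≈ 0.538 V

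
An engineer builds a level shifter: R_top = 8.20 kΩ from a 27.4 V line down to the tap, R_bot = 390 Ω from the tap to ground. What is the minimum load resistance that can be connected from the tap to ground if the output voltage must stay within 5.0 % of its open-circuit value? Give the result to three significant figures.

Output resistance R_th = R_top‖R_bot = (8200 × 390)/8590 = 372.3 Ω.
The fractional drop is R_th/(R_th + R_L); requiring this ≤ 0.0500 gives R_L ≥ R_th(1/0.0500 − 1) = 372.3 × 19.00 = 7.07 kΩ.

R_L(min) ≈ 7.07 kΩ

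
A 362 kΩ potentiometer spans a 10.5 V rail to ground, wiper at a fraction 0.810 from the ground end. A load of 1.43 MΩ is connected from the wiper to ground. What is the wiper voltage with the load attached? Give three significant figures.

The wiper splits the pot into (1−α)R = 68.78 kΩ above and αR = 293.2 kΩ below.
Lower section ‖ load = 243.3 kΩ.
V_wiper = 10.5 × 243.3/(68.78 + 243.3) = 8.19 V.

V ≈ 8.19 V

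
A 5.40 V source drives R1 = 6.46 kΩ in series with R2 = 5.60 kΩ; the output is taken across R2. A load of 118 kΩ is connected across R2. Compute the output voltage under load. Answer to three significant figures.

V_out ≈ 2.45 V

The load sits in parallel with R2: R2‖R_L = (5.60 × 118) / (5.60 + 118) = 5.346 kΩ.
V_out = 5.40 × 5.346 / (6.46 + 5.346) = 5.40 × 5.346/11.81 = 2.45 V.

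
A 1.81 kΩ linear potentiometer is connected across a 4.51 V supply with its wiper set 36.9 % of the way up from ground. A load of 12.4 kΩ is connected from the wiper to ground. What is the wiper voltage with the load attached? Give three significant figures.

V ≈ 1.61 V

The wiper splits the pot into (1−α)R = 1142 Ω above and αR = 667.9 Ω below.
Lower section ‖ load = 633.8 Ω.
V_wiper = 4.51 × 633.8/(1142 + 633.8) = 1.61 V.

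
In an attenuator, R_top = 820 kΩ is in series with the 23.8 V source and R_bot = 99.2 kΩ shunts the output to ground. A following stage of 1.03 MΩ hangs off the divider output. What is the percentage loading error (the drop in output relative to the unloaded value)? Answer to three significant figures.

7.91 %

The divider's output (Thévenin) resistance is R_top‖R_bot = 88.49 kΩ.
Fractional drop under load = R_th/(R_th + R_L) = 88.49 / (88.49 + 1030) = 0.07912.
So the output falls by 7.91 %.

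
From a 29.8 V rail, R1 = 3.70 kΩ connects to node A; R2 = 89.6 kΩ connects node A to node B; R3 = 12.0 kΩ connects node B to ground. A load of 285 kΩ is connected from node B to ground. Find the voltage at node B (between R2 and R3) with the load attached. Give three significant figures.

V ≈ 3.27 V

At node B, R3 is in parallel with the load: R3‖R_L = 11.52 kΩ.
Below node A the resistance is R2 + (R3‖R_L) = 101.1 kΩ, so V_A = 29.8 × 101.1/104.8 = 28.75 V.
Then V_B = V_A × (R3‖R_L)/(R2 + R3‖R_L) = 28.75 × 11.52/101.1 = 3.27 V.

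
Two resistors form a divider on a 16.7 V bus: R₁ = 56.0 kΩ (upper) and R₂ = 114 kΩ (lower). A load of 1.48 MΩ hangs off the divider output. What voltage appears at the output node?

V_out ≈ 10.9 V

The load sits in parallel with R₂: R₂‖R_L = (114 × 1480) / (114 + 1480) = 105.8 kΩ.
V_out = 16.7 × 105.8 / (56.0 + 105.8) = 16.7 × 105.8/161.8 = 10.9 V.
(Unloaded it would have been 11.2 V.)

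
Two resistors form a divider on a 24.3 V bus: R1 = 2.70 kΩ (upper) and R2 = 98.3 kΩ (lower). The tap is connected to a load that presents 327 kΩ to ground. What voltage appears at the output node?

V_out ≈ 23.5 V

The load sits in parallel with R2: R2‖R_L = (98.3 × 327) / (98.3 + 327) = 75.58 kΩ.
V_out = 24.3 × 75.58 / (2.70 + 75.58) = 24.3 × 75.58/78.28 = 23.5 V.
(Unloaded it would have been 23.7 V.)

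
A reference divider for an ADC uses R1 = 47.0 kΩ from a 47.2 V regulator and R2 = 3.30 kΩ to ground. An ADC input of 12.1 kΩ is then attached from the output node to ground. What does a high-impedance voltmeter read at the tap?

The load sits in parallel with R2: R2‖R_L = (3.30 × 12.1) / (3.30 + 12.1) = 2.593 kΩ.
V_out = 47.2 × 2.593 / (47.0 + 2.593) = 47.2 × 2.593/49.59 = 2.47 V.

V_out ≈ 2.47 V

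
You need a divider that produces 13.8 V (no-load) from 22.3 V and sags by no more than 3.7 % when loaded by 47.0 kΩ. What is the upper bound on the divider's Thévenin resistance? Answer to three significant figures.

R_th ≤ 1.81 kΩ

Loading drop = R_th/(R_th + R_L) ≤ 0.0370, so R_th ≤ R_L · ε/(1−ε) = 47.0 kΩ × 0.0370/0.9630 = 1.81 kΩ.
(Any R1, R2 with R2/(R1+R2) = 0.619 and R1‖R2 ≤ 1.81 kΩ will meet the spec.)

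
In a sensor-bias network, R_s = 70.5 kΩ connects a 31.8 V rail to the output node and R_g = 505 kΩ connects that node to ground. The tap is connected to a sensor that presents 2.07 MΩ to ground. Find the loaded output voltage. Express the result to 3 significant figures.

The load sits in parallel with R_g: R_g‖R_L = (505 × 2070) / (505 + 2070) = 406.0 kΩ.
V_out = 31.8 × 406.0 / (70.5 + 406.0) = 31.8 × 406.0/476.5 = 27.1 V.

V_out ≈ 27.1 V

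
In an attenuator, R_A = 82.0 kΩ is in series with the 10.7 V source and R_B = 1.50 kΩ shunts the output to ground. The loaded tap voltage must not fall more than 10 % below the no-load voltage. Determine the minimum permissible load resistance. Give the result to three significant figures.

R_L(min) ≈ 13.3 kΩ

Output resistance R_th = R_A‖R_B = (82.0 × 1.50)/83.50 = 1.473 kΩ.
The fractional drop is R_th/(R_th + R_L); requiring this ≤ 0.100 gives R_L ≥ R_th(1/0.100 − 1) = 1.473 × 9.000 = 13.3 kΩ.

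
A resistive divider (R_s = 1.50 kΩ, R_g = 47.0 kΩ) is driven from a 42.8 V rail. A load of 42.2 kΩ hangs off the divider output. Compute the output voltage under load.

V_out ≈ 40.1 V

The load sits in parallel with R_g: R_g‖R_L = (47.0 × 42.2) / (47.0 + 42.2) = 22.24 kΩ.
V_out = 42.8 × 22.24 / (1.50 + 22.24) = 42.8 × 22.24/23.74 = 40.1 V.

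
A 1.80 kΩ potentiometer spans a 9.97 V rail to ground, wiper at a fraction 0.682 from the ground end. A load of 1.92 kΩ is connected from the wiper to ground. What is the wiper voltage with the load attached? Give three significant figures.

The wiper splits the pot into (1−α)R = 572.4 Ω above and αR = 1228 Ω below.
Lower section ‖ load = 748.8 Ω.
V_wiper = 9.97 × 748.8/(572.4 + 748.8) = 5.65 V.

V ≈ 5.65 V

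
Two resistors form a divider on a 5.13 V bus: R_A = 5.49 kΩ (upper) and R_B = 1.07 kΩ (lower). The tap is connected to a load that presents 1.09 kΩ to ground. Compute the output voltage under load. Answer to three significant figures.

V_out ≈ 0.459 V

The load sits in parallel with R_B: R_B‖R_L = (1.07 × 1.09) / (1.07 + 1.09) = 0.5400 kΩ.
V_out = 5.13 × 0.5400 / (5.49 + 0.5400) = 5.13 × 0.5400/6.030 = 0.459 V.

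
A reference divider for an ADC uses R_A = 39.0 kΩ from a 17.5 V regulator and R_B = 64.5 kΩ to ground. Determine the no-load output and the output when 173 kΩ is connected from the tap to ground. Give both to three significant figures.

Open-circuit: V = 17.5 × 64.5/(39.0 + 64.5) = 10.9 V.
With the load, R_B becomes R_B‖R_L = 46.98 kΩ, so V = 17.5 × 46.98/85.98 = 9.56 V.

Unloaded: 10.9 V; loaded: 9.56 V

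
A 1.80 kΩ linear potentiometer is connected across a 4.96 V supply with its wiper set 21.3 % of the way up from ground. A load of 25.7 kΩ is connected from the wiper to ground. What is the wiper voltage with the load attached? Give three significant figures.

V ≈ 1.04 V

The wiper splits the pot into (1−α)R = 1417 Ω above and αR = 383.4 Ω below.
Lower section ‖ load = 377.8 Ω.
V_wiper = 4.96 × 377.8/(1417 + 377.8) = 1.04 V.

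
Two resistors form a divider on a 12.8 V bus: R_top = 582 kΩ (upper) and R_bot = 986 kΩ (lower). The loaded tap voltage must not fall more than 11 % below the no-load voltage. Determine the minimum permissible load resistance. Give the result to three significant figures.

R_L(min) ≈ 2.96 MΩ

Output resistance R_th = R_top‖R_bot = (582 × 986)/1568 = 366.0 kΩ.
The fractional drop is R_th/(R_th + R_L); requiring this ≤ 0.110 gives R_L ≥ R_th(1/0.110 − 1) = 366.0 × 8.091 = 2.96 MΩ.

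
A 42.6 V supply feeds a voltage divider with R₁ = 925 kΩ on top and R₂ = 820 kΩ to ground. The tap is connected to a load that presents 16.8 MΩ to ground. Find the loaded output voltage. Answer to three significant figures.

The load sits in parallel with R₂: R₂‖R_L = (820 × 16800) / (820 + 16800) = 781.8 kΩ.
V_out = 42.6 × 781.8 / (925 + 781.8) = 42.6 × 781.8/1707 = 19.5 V.

V_out ≈ 19.5 V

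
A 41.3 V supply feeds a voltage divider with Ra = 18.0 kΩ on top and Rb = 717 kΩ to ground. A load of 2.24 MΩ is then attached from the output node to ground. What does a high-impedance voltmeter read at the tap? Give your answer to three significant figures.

The load sits in parallel with Rb: Rb‖R_L = (717 × 2240) / (717 + 2240) = 543.1 kΩ.
V_out = 41.3 × 543.1 / (18.0 + 543.1) = 41.3 × 543.1/561.1 = 40.0 V.

V_out ≈ 40.0 V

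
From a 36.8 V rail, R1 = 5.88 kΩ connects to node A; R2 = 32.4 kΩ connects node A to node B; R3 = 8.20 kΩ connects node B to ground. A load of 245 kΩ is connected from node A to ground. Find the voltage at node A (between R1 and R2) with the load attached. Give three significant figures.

V ≈ 31.5 V

Below node A the series string R2+R3 = 40.60 kΩ sits in parallel with the 245 kΩ load: 34.83 kΩ.
V_A = 36.8 × 34.83/(5.88 + 34.83) = 31.5 V.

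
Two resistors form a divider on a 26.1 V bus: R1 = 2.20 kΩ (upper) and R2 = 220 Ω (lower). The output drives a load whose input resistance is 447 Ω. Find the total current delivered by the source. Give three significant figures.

R2‖R_L = 147.4 Ω, so the source sees R1 + R2‖R_L = 2347 Ω.
I = 26.1 V / 2347 Ω = 11.1 mA.

I ≈ 11.1 mA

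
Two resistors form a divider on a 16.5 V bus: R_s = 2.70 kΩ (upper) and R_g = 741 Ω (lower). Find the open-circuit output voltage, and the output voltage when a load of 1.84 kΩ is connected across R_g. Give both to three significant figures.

Unloaded: 3.55 V; loaded: 2.70 V

Open-circuit: V = 16.5 × 741/(2700 + 741) = 3.55 V.
With the load, R_g becomes R_g‖R_L = 528.3 Ω, so V = 16.5 × 528.3/3228 = 2.70 V.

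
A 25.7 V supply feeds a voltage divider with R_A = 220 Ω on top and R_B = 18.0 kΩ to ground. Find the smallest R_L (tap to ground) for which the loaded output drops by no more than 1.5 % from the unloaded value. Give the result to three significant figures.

R_L(min) ≈ 14.3 kΩ

Output resistance R_th = R_A‖R_B = (220 × 18000)/18220 = 217.3 Ω.
The fractional drop is R_th/(R_th + R_L); requiring this ≤ 0.0150 gives R_L ≥ R_th(1/0.0150 − 1) = 217.3 × 65.67 = 14.3 kΩ.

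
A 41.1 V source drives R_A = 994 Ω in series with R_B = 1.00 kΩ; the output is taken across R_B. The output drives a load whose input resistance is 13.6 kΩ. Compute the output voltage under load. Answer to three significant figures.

The load sits in parallel with R_B: R_B‖R_L = (1000 × 13600) / (1000 + 13600) = 931.5 Ω.
V_out = 41.1 × 931.5 / (994 + 931.5) = 41.1 × 931.5/1926 = 19.9 V.

V_out ≈ 19.9 V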